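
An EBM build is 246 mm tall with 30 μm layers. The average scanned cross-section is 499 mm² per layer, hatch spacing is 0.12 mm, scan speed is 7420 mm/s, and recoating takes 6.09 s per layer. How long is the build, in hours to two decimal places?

Number of layers: 246 / 0.03 → 8200 (rounded up).
Scan path per layer: 499 / 0.12 → 4158.3 mm.
Scan time per layer: 4158.3 / 7420 → 0.5604 s.
Per-layer time = 0.5604 + 6.09 = 6.6504 s.
Total: 8200 × 6.6504 s = 54533.28 s → 15.15 hours.

15.15 hours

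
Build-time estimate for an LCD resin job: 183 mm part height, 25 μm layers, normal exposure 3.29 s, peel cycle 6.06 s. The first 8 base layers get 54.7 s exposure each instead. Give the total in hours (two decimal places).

19.13 hours

Number of layers: 183 / 0.025 → 7320 (rounded up).
Burn-in layers = 8 × (54.7 + 6.06) = 486.08 s.
Remaining layers: 7312 × (3.29 + 6.06) → 68367.2 s.
Total = 486.08 + 68367.2 = 68853.28 s = 19.13 hours.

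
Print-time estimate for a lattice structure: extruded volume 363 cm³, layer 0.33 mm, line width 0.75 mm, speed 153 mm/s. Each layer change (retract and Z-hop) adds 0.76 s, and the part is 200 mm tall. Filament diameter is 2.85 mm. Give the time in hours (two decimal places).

Extrusion cross-section = 0.33 × 0.75, so 0.2475 mm².
Total extruded path = 363000/0.2475 = 1466666.7 mm.
Time extruding = 1466666.7 / 153, so 9586.1 s.
Layers = ⌈200/0.33⌉ = 607.
Z-hop total = 607 × 0.76, so 461.32 s.
Total = 9586.1 + 461.32 = 10047.42 s = 2.79 hours.

2.79 hours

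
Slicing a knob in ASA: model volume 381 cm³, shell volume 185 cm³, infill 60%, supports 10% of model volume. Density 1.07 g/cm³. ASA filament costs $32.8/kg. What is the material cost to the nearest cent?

Interior volume = 381 − 185 = 196 cm³.
Deposited infill = 0.60 × 196, so 117.6 cm³.
Support = 0.10 × 381, so 38.1 cm³.
Total extruded: 185 + 117.6 + 38.1 → 340.7 cm³.
Mass = 340.7 × 1.07 = 364.549 g.
At $32.8/kg: 364.549/1000 × 32.8 = $11.96.

$11.96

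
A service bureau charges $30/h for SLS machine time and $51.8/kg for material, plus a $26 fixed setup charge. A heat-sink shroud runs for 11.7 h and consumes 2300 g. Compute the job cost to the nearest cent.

Machine cost: 30 × 11.7 → $351.00.
Material cost: 51.8 × 2300/1000 → $119.14.
Total = 351.00 + 119.14 + 26 = $496.14.

$496.14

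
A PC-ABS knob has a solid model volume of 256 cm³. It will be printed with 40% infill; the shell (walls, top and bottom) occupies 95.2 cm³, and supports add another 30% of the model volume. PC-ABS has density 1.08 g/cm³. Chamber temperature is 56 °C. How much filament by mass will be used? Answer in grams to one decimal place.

255.2 g

Interior volume = 256 − 95.2, so 160.8 cm³.
Infill deposited: 0.40 × 160.8 → 64.32 cm³.
Support = 0.30 × 256, so 76.8 cm³.
Total extruded: 95.2 + 64.32 + 76.8 → 236.32 cm³.
Mass = 236.32 × 1.08 = 255.2256 g.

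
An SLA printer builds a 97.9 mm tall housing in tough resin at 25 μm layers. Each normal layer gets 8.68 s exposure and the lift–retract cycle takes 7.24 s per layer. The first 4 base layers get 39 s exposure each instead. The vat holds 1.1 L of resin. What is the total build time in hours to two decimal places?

17.35 hours

Layers = ⌈97.9/0.025⌉ = 3916.
Base layers = 4 × (39 + 7.24) = 184.96 s.
Regular layers = 3912 × (8.68 + 7.24) = 62279.04 s.
Sum: 184.96 + 62279.04 = 62464 s → 17.35 hours.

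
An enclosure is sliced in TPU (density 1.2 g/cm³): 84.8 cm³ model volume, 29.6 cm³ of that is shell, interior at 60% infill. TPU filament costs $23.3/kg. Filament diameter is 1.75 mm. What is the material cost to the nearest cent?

$1.75

Volume inside the shell = 84.8 − 29.6 = 55.2 cm³.
Deposited infill = 0.60 × 55.2 = 33.12 cm³.
Total extruded = 29.6 + 33.12 = 62.72 cm³.
Mass = 62.72 × 1.2 = 75.264 g.
At $23.3/kg: 75.264/1000 × 23.3 = $1.75.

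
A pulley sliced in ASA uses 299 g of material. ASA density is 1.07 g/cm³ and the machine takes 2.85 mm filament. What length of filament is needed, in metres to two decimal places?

43.80 m

Extruded volume: 299/1.07 = 279.4393 cm³ (279439.3 mm³).
Filament cross-section = π × (2.85/2)² = 6.3794 mm².
Length = 279439.3 / 6.3794 = 43803.38 mm = 43.80 m.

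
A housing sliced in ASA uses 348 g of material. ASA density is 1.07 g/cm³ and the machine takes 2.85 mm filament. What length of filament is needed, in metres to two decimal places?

Extruded volume: 348/1.07 = 325.2336 cm³ (325233.6 mm³).
Filament cross-section = π × (2.85/2)² = 6.3794 mm².
L = V/A = 325233.6/6.3794 = 50981.85 mm → 50.98 m.

50.98 m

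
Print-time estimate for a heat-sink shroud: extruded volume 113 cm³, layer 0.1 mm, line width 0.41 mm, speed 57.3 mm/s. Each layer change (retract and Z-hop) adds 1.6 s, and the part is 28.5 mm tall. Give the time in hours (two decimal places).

Line area = 0.1 × 0.41, so 0.041 mm².
Toolpath length = 113 cm³ / 0.041 mm² = 113000 / 0.041 = 2756097.6 mm.
Time extruding = 2756097.6 / 57.3 = 48099.4 s.
Layer count = ceil(28.5 / 0.1) = 285.
Non-print overhead = 285 × 1.6, so 456 s.
Altogether 48099.4 + 456 = 48555.4 s, i.e. 13.49 hours.

13.49 hours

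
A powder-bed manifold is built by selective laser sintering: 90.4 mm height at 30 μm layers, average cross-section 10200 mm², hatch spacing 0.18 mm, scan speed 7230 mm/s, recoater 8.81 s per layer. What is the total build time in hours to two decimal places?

Layers = ⌈90.4/0.03⌉ = 3014.
Scan path per layer = 10200 / 0.18, so 56666.7 mm.
Laser time per layer: 56666.7 / 7230 → 7.8377 s.
Time per layer: 7.8377 + 8.81 → 16.6477 s.
Total: 3014 × 16.6477 s = 50176.1678 s → 13.94 hours.

13.94 hours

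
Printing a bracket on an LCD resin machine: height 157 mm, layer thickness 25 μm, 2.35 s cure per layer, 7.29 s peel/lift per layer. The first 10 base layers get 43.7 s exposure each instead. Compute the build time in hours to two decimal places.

Layer count = ceil(157 / 0.025) = 6280.
Burn-in layers: 10 × (43.7 + 7.29) → 509.9 s.
Remaining layers = 6270 × (2.35 + 7.29) = 60442.8 s.
Total = 509.9 + 60442.8 = 60952.7 s = 16.93 hours.

16.93 hours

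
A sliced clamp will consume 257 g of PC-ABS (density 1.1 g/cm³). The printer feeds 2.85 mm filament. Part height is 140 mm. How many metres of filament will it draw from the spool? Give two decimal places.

36.62 m

Extruded volume: 257/1.1 = 233.6364 cm³ (233636.4 mm³).
A = π r² = π × 1.425² = 6.3794 mm².
L = V/A = 233636.4/6.3794 = 36623.57 mm → 36.62 m.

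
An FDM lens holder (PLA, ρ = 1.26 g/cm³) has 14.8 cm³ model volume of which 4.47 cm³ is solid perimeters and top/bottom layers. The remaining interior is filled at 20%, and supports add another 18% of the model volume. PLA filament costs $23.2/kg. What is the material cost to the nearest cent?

$0.27

Volume inside the shell: 14.8 − 4.47 → 10.33 cm³.
Infill deposited: 0.20 × 10.33 → 2.066 cm³.
Support: 0.18 × 14.8 → 2.664 cm³.
Deposited volume: 4.47 + 2.066 + 2.664 → 9.2 cm³.
Mass = 9.2 × 1.26 = 11.592 g.
Cost = 11.592 g / 1000 × $23.2/kg = $0.27.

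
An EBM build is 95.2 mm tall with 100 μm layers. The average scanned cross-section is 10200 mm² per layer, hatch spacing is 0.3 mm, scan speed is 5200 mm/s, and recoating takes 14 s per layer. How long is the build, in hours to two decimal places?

Layers = ⌈95.2/0.1⌉ = 952.
Hatch length per layer = 10200 / 0.3 = 34000 mm.
Scan time per layer = 34000 / 5200, so 6.5385 s.
Per-layer time = 6.5385 + 14 = 20.5385 s.
952 layers × 20.5385 s/layer = 19552.652 s, i.e. 5.43 hours.

5.43 hours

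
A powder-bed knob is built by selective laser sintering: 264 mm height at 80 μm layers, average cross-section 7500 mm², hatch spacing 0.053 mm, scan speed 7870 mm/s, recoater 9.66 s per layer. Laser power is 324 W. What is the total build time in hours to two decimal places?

Layer count = ceil(264 / 0.08) = 3300.
Hatch length per layer = 7500 / 0.053, so 141509.4 mm.
Scan time per layer = 141509.4 / 7870, so 17.9809 s.
Per-layer time = 17.9809 + 9.66, so 27.6409 s.
Total: 3300 × 27.6409 s = 91214.97 s → 25.34 hours.

25.34 hours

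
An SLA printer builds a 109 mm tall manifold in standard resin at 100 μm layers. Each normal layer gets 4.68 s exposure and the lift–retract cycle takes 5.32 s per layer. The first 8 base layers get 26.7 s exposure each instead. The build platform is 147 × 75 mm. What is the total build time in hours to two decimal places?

3.08 hours

Layers = ⌈109/0.1⌉ = 1090.
Base layers = 8 × (26.7 + 5.32), so 256.16 s.
Normal layers = 1082 × (4.68 + 5.32) = 10820 s.
Sum: 256.16 + 10820 = 11076.16 s → 3.08 hours.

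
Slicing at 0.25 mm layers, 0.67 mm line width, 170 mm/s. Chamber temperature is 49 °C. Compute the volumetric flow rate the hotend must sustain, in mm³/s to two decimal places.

Bead cross-section: 0.25 × 0.67 → 0.1675 mm².
Q = v·A = 170 × 0.1675 = 28.48 mm³/s.

28.48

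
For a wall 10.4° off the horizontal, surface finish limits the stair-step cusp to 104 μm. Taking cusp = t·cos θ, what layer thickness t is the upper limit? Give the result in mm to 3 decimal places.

0.106 mm

t = h_c / cos θ = 0.104 / 0.9836 = 0.106 mm.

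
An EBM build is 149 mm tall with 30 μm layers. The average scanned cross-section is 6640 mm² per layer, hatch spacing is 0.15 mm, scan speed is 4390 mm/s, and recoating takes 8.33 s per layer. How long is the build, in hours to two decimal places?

Layers = ⌈149/0.03⌉ = 4967.
Scan path per layer = 6640 / 0.15 = 44266.7 mm.
Per-layer scan time = 44266.7 / 4390, so 10.0835 s.
Layer cycle = 10.0835 + 8.33, so 18.4135 s.
Total: 4967 × 18.4135 s = 91459.8545 s → 25.41 hours.

25.41 hours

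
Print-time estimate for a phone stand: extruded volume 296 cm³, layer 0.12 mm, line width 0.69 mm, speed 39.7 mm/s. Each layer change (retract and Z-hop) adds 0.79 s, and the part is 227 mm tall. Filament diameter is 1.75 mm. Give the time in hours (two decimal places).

Bead cross-section = 0.12 × 0.69 = 0.0828 mm².
Path length: 296000 mm³ / 0.0828 mm² → 3574879.2 mm.
Extrusion time: 3574879.2 / 39.7 → 90047.3 s.
Number of layers: 227 / 0.12 → 1892 (rounded up).
Z-hop total = 1892 × 0.79, so 1494.68 s.
Total = 90047.3 + 1494.68 = 91541.98 s = 25.43 hours.

25.43 hours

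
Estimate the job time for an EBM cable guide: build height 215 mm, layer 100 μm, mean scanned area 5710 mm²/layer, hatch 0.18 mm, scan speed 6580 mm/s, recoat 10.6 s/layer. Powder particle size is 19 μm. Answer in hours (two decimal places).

Layer count = ceil(215 / 0.1) = 2150.
Per-layer scan distance = 5710 / 0.18 = 31722.2 mm.
Scan time per layer = 31722.2 / 6580 = 4.821 s.
Layer cycle = 4.821 + 10.6 = 15.421 s.
2150 layers × 15.421 s/layer = 33155.15 s, i.e. 9.21 hours.

9.21 hours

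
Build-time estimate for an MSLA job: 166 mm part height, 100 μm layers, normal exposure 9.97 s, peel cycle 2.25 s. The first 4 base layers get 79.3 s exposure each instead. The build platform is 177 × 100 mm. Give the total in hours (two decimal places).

5.71 hours

Layers = ⌈166/0.1⌉ = 1660.
Base layers = 4 × (79.3 + 2.25), so 326.2 s.
Normal layers = 1656 × (9.97 + 2.25), so 20236.32 s.
Sum: 326.2 + 20236.32 = 20562.52 s → 5.71 hours.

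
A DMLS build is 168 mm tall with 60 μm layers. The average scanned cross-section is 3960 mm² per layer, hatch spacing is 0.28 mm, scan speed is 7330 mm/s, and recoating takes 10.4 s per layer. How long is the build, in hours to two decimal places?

Number of layers: 168 / 0.06 → 2800 (rounded up).
Hatch length per layer = 3960 / 0.28 = 14142.9 mm.
Per-layer scan time = 14142.9 / 7330, so 1.9295 s.
Layer cycle = 1.9295 + 10.4 = 12.3295 s.
Total: 2800 × 12.3295 s = 34522.6 s → 9.59 hours.

9.59 hours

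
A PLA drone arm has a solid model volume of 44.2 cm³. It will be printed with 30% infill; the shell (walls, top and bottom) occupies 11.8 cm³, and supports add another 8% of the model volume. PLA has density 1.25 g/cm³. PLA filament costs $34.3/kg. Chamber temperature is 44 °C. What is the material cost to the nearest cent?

Interior volume = 44.2 − 11.8, so 32.4 cm³.
Deposited infill = 0.30 × 32.4 = 9.72 cm³.
Support = 0.08 × 44.2 = 3.536 cm³.
Deposited volume: 11.8 + 9.72 + 3.536 → 25.056 cm³.
Mass = 25.056 × 1.25 = 31.32 g.
At $34.3/kg: 31.32/1000 × 34.3 = $1.07.

$1.07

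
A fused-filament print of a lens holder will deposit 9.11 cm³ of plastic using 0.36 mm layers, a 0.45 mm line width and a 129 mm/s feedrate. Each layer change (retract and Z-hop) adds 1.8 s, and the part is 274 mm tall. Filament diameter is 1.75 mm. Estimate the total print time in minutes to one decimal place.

30.1 minutes

Bead cross-section = 0.36 × 0.45, so 0.162 mm².
Toolpath length = 9.11 cm³ / 0.162 mm² = 9110 / 0.162 = 56234.6 mm.
Print-move time = 56234.6 / 129 = 435.9 s.
Number of layers: 274 / 0.36 → 762 (rounded up).
Non-print overhead = 762 × 1.8 = 1371.6 s.
Total = 435.9 + 1371.6 = 1807.5 s = 30.1 minutes.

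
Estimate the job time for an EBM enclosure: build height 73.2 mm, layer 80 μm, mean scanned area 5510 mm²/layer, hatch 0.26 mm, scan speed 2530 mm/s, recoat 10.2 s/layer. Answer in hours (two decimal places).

Layer count = ceil(73.2 / 0.08) = 915.
Scan path per layer = 5510 / 0.26, so 21192.3 mm.
Beam time per layer = 21192.3 / 2530, so 8.3764 s.
Per-layer time = 8.3764 + 10.2 = 18.5764 s.
Build time = 915 × 18.5764 = 16997.406 s = 4.72 hours.

4.72 hours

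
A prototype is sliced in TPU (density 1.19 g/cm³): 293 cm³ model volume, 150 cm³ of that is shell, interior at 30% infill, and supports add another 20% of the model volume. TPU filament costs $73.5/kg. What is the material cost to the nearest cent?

$22.00

Volume inside the shell: 293 − 150 → 143 cm³.
Infill deposited = 0.30 × 143 = 42.9 cm³.
Support = 0.20 × 293 = 58.6 cm³.
Total printed volume = 150 + 42.9 + 58.6 = 251.5 cm³.
Mass = 251.5 × 1.19 = 299.285 g.
At $73.5/kg: 299.285/1000 × 73.5 = $22.00.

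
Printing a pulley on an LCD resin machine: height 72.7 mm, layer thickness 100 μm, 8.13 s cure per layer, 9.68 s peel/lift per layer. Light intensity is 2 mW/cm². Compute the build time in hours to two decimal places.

Layer count = ceil(72.7 / 0.1) = 727.
Cycle time = 8.13 + 9.68, so 17.81 s.
Total = 727 × 17.81 = 12947.87 s = 3.60 hours.

3.60 hours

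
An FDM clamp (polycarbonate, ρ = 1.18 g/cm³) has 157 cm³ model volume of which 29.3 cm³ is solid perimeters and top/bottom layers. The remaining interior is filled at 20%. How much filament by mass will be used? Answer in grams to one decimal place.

Infill region = 157 − 29.3, so 127.7 cm³.
Infill volume: 0.20 × 127.7 → 25.54 cm³.
Total extruded = 29.3 + 25.54 = 54.84 cm³.
Mass = 54.84 × 1.18, so 64.7112 g.

64.7 g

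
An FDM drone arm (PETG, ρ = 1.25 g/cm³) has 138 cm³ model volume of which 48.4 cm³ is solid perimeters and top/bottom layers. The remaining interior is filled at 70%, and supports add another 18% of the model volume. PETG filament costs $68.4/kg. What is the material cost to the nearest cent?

Volume inside the shell: 138 − 48.4 → 89.6 cm³.
Infill deposited: 0.70 × 89.6 → 62.72 cm³.
Support: 0.18 × 138 → 24.84 cm³.
Total printed volume = 48.4 + 62.72 + 24.84, so 135.96 cm³.
Mass = 135.96 × 1.25 = 169.95 g.
Cost = 169.95 g / 1000 × $68.4/kg = $11.62.

$11.62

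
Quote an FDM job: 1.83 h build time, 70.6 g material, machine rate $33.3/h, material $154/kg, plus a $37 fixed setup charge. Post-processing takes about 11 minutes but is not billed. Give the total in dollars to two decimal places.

$108.81

Machine-time cost = 33.3 × 1.83 = $60.939.
Material charge: 154 × 70.6/1000 → $10.8724.
Total = 60.939 + 10.8724 + 37 = 108.8114 ≈ $108.81.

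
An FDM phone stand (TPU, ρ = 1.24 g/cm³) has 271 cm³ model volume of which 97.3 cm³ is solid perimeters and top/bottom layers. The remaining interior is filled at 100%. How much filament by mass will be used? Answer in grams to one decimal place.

336.0 g

Volume inside the shell = 271 − 97.3, so 173.7 cm³.
Infill volume = 1.00 × 173.7, so 173.7 cm³.
Deposited volume = 97.3 + 173.7 = 271 cm³.
Mass = 271 × 1.24 = 336.04 g.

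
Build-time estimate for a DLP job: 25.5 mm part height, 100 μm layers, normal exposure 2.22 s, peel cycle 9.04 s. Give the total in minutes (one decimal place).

Number of layers: 25.5 / 0.1 → 255 (rounded up).
Per-layer time: 2.22 + 9.04 → 11.26 s.
Total = 255 × 11.26 = 2871.3 s = 47.9 minutes.

47.9 minutes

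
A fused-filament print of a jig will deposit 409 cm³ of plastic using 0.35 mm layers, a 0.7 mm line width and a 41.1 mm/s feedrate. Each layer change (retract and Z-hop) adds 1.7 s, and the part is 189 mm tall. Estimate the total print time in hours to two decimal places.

11.54 hours

Extrusion cross-section = 0.35 × 0.7 = 0.245 mm².
Path length: 409000 mm³ / 0.245 mm² → 1669387.8 mm.
Extrusion time = 1669387.8 / 41.1, so 40617.7 s.
Number of layers: 189 / 0.35 → 540 (rounded up).
Non-print overhead = 540 × 1.7 = 918 s.
Altogether 40617.7 + 918 = 41535.7 s, i.e. 11.54 hours.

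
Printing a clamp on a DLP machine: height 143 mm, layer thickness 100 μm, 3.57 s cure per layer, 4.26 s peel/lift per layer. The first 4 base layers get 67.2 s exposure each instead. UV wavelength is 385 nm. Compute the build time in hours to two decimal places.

3.18 hours

Number of layers: 143 / 0.1 → 1430 (rounded up).
Base layers = 4 × (67.2 + 4.26) = 285.84 s.
Normal layers = 1426 × (3.57 + 4.26) = 11165.58 s.
Sum: 285.84 + 11165.58 = 11451.42 s → 3.18 hours.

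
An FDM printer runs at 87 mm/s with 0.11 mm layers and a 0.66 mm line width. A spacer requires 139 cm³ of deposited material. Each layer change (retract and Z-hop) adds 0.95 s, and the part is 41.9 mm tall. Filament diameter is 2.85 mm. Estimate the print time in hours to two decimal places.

6.21 hours

Bead cross-section: 0.11 × 0.66 → 0.0726 mm².
Total extruded path = 139000/0.0726 = 1914600.6 mm.
Print-move time: 1914600.6 / 87 → 22006.9 s.
Layer count = ceil(41.9 / 0.11) = 381.
Non-print overhead: 381 × 0.95 → 361.95 s.
Altogether 22006.9 + 361.95 = 22368.85 s, i.e. 6.21 hours.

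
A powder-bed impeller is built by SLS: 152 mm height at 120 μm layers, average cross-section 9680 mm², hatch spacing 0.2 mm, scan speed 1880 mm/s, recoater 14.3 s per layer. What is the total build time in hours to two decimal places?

Layer count = ceil(152 / 0.12) = 1267.
Scan path per layer: 9680 / 0.2 → 48400 mm.
Per-layer scan time = 48400 / 1880, so 25.7447 s.
Per-layer time = 25.7447 + 14.3, so 40.0447 s.
1267 layers × 40.0447 s/layer = 50736.6349 s, i.e. 14.09 hours.

14.09 hours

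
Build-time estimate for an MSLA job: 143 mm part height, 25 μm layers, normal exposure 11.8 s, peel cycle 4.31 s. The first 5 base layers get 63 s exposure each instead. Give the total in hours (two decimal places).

25.67 hours

Layer count = ceil(143 / 0.025) = 5720.
Bottom layers: 5 × (63 + 4.31) → 336.55 s.
Normal layers = 5715 × (11.8 + 4.31) = 92068.65 s.
Total = 336.55 + 92068.65 = 92405.2 s = 25.67 hours.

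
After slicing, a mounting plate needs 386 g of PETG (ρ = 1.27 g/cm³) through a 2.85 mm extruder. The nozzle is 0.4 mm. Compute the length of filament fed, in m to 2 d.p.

Extruded volume: 386/1.27 = 303.937 cm³ (303937 mm³).
Cross-section of 2.85 mm filament: π·(2.85/2)² = 6.3794 mm².
L = V/A = 303937/6.3794 = 47643.51 mm → 47.64 m.

47.64 m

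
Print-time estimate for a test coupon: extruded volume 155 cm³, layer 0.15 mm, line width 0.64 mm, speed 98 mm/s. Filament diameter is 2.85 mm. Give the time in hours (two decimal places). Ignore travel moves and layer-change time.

4.58 hours

Line area = 0.15 × 0.64 = 0.096 mm².
Path length: 155000 mm³ / 0.096 mm² → 1614583.3 mm.
Extrusion time = 1614583.3 / 98 = 16475.3 s.
That's 16475.3 s → 4.58 hours.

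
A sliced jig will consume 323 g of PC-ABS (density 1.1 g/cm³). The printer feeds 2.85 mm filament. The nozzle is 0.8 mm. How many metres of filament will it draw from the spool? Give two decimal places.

Volume = 323 g / 1.1 g·cm⁻³ = 293.6364 cm³ = 293636.4 mm³.
Filament cross-section = π × (2.85/2)² = 6.3794 mm².
L = V/A = 293636.4/6.3794 = 46028.84 mm → 46.03 m.

46.03 m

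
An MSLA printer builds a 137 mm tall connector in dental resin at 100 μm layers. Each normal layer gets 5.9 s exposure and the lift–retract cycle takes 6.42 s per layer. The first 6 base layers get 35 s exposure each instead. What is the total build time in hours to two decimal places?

Layer count = ceil(137 / 0.1) = 1370.
Bottom layers = 6 × (35 + 6.42) = 248.52 s.
Remaining layers = 1364 × (5.9 + 6.42), so 16804.48 s.
Sum: 248.52 + 16804.48 = 17053 s → 4.74 hours.

4.74 hours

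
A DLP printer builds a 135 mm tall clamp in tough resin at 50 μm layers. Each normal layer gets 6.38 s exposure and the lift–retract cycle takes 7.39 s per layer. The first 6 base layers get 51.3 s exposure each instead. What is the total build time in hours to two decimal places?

10.40 hours

Number of layers: 135 / 0.05 → 2700 (rounded up).
Base layers = 6 × (51.3 + 7.39) = 352.14 s.
Regular layers = 2694 × (6.38 + 7.39), so 37096.38 s.
Total = 352.14 + 37096.38 = 37448.52 s = 10.40 hours.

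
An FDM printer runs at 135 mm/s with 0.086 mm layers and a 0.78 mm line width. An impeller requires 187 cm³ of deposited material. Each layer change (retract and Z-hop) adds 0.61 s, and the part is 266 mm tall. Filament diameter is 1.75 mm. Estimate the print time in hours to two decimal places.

Line area = 0.086 × 0.78 = 0.06708 mm².
Path length: 187000 mm³ / 0.06708 mm² → 2787716.2 mm.
Print-move time: 2787716.2 / 135 → 20649.7 s.
Layers = ⌈266/0.086⌉ = 3094.
Non-print overhead = 3094 × 0.61, so 1887.34 s.
Altogether 20649.7 + 1887.34 = 22537.04 s, i.e. 6.26 hours.

6.26 hours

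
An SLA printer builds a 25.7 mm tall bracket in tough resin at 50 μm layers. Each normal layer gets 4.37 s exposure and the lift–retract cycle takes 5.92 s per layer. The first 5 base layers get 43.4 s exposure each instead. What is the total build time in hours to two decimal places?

1.52 hours

Layer count = ceil(25.7 / 0.05) = 514.
Base layers = 5 × (43.4 + 5.92), so 246.6 s.
Regular layers = 509 × (4.37 + 5.92), so 5237.61 s.
Sum: 246.6 + 5237.61 = 5484.21 s → 1.52 hours.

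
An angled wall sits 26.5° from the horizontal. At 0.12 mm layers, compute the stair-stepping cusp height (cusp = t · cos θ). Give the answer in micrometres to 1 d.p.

h_c = t·cos θ = 0.12 × 0.8949 = 0.107388 mm (107.4 μm).

107.4 μm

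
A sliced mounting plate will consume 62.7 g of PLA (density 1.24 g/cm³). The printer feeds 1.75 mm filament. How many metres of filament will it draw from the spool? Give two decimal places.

Extruded volume: 62.7/1.24 = 50.5645 cm³ (50564.5 mm³).
A = π r² = π × 0.875² = 2.4053 mm².
Length = 50564.5 / 2.4053 = 21022.12 mm = 21.02 m.

21.02 m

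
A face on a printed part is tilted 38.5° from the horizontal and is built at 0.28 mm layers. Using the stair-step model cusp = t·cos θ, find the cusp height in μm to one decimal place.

219.1 μm

Cusp = layer height × cos(38.5°) = 0.28 × 0.7826 = 0.219128 mm = 219.1 μm.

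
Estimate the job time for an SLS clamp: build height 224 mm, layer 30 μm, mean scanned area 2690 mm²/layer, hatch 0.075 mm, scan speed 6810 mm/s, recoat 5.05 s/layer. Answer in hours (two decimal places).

21.40 hours

Number of layers: 224 / 0.03 → 7467 (rounded up).
Hatch length per layer = 2690 / 0.075, so 35866.7 mm.
Laser time per layer = 35866.7 / 6810, so 5.2668 s.
Time per layer: 5.2668 + 5.05 → 10.3168 s.
Total: 7467 × 10.3168 s = 77035.5456 s → 21.40 hours.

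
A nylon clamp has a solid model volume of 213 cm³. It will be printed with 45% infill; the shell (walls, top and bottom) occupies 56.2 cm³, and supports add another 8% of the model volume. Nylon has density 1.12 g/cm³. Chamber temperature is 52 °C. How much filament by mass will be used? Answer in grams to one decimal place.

Infill region = 213 − 56.2, so 156.8 cm³.
Infill deposited = 0.45 × 156.8, so 70.56 cm³.
Support: 0.08 × 213 → 17.04 cm³.
Total printed volume: 56.2 + 70.56 + 17.04 → 143.8 cm³.
Mass = 143.8 × 1.12, so 161.056 g.

161.1 g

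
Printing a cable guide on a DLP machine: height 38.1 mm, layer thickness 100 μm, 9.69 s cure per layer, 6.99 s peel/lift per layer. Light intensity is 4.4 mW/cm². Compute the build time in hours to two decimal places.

Layer count = ceil(38.1 / 0.1) = 381.
Per-layer time = 9.69 + 6.99, so 16.68 s.
Total = 381 × 16.68 = 6355.08 s = 1.77 hours.

1.77 hours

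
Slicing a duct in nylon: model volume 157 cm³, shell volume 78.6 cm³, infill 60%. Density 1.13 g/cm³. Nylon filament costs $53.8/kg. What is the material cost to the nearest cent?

Volume inside the shell = 157 − 78.6, so 78.4 cm³.
Infill volume = 0.60 × 78.4, so 47.04 cm³.
Total printed volume = 78.6 + 47.04 = 125.64 cm³.
Mass = 125.64 × 1.13, so 141.9732 g.
At $53.8/kg: 141.9732/1000 × 53.8 = $7.64.

$7.64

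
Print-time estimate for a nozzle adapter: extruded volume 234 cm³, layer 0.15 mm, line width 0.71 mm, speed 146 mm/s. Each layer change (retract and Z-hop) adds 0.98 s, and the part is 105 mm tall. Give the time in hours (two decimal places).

4.37 hours

Line area: 0.15 × 0.71 → 0.1065 mm².
Toolpath length = 234 cm³ / 0.1065 mm² = 234000 / 0.1065 = 2197183.1 mm.
Extrusion time = 2197183.1 / 146, so 15049.2 s.
Number of layers: 105 / 0.15 → 700 (rounded up).
Z-hop total = 700 × 0.98, so 686 s.
Total = 15049.2 + 686 = 15735.2 s = 4.37 hours.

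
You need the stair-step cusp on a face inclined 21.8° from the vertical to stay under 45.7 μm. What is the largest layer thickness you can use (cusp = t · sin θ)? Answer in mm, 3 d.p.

0.123 mm

Layer height = cusp / sin(21.8°) = 0.0457 / 0.3714 = 0.123 mm.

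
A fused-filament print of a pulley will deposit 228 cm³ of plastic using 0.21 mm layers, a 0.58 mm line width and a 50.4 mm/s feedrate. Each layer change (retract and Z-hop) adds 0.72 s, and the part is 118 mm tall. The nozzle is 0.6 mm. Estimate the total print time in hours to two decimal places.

10.43 hours

Bead cross-section: 0.21 × 0.58 → 0.1218 mm².
Total extruded path = 228000/0.1218 = 1871921.2 mm.
Time extruding = 1871921.2 / 50.4 = 37141.3 s.
Layer count = ceil(118 / 0.21) = 562.
Layer-change overhead = 562 × 0.72 = 404.64 s.
Total = 37141.3 + 404.64 = 37545.94 s = 10.43 hours.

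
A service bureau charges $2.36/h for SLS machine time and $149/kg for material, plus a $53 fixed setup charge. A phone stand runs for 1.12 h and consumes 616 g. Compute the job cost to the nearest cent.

$147.43

Time charge: 2.36 × 1.12 → $2.6432.
Material cost = 149 × 616/1000 = $91.784.
Total = 2.6432 + 91.784 + 53 = 147.4272 ≈ $147.43.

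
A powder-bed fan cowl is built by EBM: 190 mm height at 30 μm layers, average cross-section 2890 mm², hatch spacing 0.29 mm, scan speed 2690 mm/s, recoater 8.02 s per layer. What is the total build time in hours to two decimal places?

20.63 hours

Layers = ⌈190/0.03⌉ = 6334.
Hatch length per layer = 2890 / 0.29, so 9965.5 mm.
Scan time per layer = 9965.5 / 2690, so 3.7046 s.
Time per layer: 3.7046 + 8.02 → 11.7246 s.
6334 layers × 11.7246 s/layer = 74263.6164 s, i.e. 20.63 hours.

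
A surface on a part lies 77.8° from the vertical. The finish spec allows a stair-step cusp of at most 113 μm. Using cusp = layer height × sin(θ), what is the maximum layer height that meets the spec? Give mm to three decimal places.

Layer height = cusp / sin(77.8°) = 0.113 / 0.9774 = 0.116 mm.

0.116 mm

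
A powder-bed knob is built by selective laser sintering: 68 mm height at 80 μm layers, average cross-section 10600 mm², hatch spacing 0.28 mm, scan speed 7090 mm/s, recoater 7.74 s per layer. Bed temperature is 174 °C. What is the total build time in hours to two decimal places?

Number of layers: 68 / 0.08 → 850 (rounded up).
Scan path per layer = 10600 / 0.28 = 37857.1 mm.
Per-layer scan time = 37857.1 / 7090, so 5.3395 s.
Layer cycle: 5.3395 + 7.74 → 13.0795 s.
850 layers × 13.0795 s/layer = 11117.575 s, i.e. 3.09 hours.

3.09 hours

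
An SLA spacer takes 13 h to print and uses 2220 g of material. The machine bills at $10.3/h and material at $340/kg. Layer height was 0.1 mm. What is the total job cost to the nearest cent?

$888.70

Machine cost = 10.3 × 13, so $133.90.
Feedstock cost = 340 × 2220/1000 = $754.80.
Job cost: 133.90 + 754.80 = $888.70.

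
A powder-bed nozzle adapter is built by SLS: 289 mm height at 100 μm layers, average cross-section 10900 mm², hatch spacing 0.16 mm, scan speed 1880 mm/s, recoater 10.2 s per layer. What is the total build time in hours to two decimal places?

37.28 hours

Layer count = ceil(289 / 0.1) = 2890.
Per-layer scan distance = 10900 / 0.16, so 68125 mm.
Laser time per layer = 68125 / 1880 = 36.2367 s.
Layer cycle: 36.2367 + 10.2 → 46.4367 s.
2890 layers × 46.4367 s/layer = 134202.063 s, i.e. 37.28 hours.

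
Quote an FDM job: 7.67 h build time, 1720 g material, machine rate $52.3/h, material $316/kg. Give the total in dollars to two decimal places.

Machine cost: 52.3 × 7.67 → $401.141.
Feedstock cost = 316 × 1720/1000, so $543.52.
Total = 401.141 + 543.52 = 944.661 ≈ $944.66.

$944.66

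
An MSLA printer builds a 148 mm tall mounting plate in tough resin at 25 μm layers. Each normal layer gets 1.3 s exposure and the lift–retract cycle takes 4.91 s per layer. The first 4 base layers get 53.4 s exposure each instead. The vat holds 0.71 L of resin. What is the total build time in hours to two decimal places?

10.27 hours

Layer count = ceil(148 / 0.025) = 5920.
Base layers = 4 × (53.4 + 4.91), so 233.24 s.
Normal layers = 5916 × (1.3 + 4.91), so 36738.36 s.
Sum: 233.24 + 36738.36 = 36971.6 s → 10.27 hours.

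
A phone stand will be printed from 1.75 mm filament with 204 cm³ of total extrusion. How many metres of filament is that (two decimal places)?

84.81 m

Filament cross-section = π × (1.75/2)² = 2.4053 mm².
Length = 204 cm³ / 2.4053 mm² = 204000 / 2.4053 = 84812.71 mm = 84.81 m.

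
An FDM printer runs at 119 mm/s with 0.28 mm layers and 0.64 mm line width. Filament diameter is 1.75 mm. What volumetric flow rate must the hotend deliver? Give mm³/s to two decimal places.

A = 0.28 × 0.64, so 0.1792 mm².
Q = v·A = 119 × 0.1792 = 21.32 mm³/s.

21.32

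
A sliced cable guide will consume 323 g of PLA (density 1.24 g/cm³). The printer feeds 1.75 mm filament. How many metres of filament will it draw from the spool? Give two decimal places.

Extruded volume: 323/1.24 = 260.4839 cm³ (260483.9 mm³).
A = π r² = π × 0.875² = 2.4053 mm².
L = V/A = 260483.9/2.4053 = 108295.81 mm → 108.30 m.

108.30 m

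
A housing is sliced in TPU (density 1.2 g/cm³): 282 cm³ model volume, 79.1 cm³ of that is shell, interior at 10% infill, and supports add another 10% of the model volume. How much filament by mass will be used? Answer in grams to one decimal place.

Interior volume: 282 − 79.1 → 202.9 cm³.
Infill deposited = 0.10 × 202.9 = 20.29 cm³.
Support = 0.10 × 282 = 28.2 cm³.
Total extruded = 79.1 + 20.29 + 28.2 = 127.59 cm³.
Mass = 127.59 × 1.2 = 153.108 g.

153.1 g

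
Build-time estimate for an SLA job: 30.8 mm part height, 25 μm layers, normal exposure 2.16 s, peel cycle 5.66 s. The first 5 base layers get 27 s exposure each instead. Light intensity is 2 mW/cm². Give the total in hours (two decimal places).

Layer count = ceil(30.8 / 0.025) = 1232.
Base layers = 5 × (27 + 5.66), so 163.3 s.
Regular layers = 1227 × (2.16 + 5.66), so 9595.14 s.
Total = 163.3 + 9595.14 = 9758.44 s = 2.71 hours.

2.71 hours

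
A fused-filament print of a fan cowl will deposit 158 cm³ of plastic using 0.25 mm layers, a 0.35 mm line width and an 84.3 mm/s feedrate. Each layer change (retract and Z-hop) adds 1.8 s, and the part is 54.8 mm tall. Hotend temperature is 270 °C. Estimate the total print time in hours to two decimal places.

6.06 hours

Extrusion cross-section = 0.25 × 0.35 = 0.0875 mm².
Toolpath length = 158 cm³ / 0.0875 mm² = 158000 / 0.0875 = 1805714.3 mm.
Time extruding = 1805714.3 / 84.3, so 21420.1 s.
Layers = ⌈54.8/0.25⌉ = 220.
Layer-change overhead = 220 × 1.8 = 396 s.
Altogether 21420.1 + 396 = 21816.1 s, i.e. 6.06 hours.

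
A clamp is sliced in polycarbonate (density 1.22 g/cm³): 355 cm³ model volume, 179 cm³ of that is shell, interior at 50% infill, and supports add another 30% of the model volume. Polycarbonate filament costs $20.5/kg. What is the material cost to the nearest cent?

$9.34

Volume inside the shell = 355 − 179, so 176 cm³.
Infill volume = 0.50 × 176 = 88 cm³.
Support = 0.30 × 355, so 106.5 cm³.
Deposited volume = 179 + 88 + 106.5, so 373.5 cm³.
Mass: 373.5 × 1.22 → 455.67 g.
At $20.5/kg: 455.67/1000 × 20.5 = $9.34.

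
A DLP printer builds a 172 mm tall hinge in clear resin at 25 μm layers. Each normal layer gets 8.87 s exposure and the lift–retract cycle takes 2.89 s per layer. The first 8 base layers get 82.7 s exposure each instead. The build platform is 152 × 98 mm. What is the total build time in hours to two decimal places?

Layers = ⌈172/0.025⌉ = 6880.
Burn-in layers = 8 × (82.7 + 2.89) = 684.72 s.
Regular layers = 6872 × (8.87 + 2.89), so 80814.72 s.
Sum: 684.72 + 80814.72 = 81499.44 s → 22.64 hours.

22.64 hours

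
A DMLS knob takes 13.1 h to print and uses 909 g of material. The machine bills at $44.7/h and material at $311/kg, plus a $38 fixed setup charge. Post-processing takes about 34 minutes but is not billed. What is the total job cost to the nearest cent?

Time charge: 44.7 × 13.1 → $585.57.
Feedstock cost = 311 × 909/1000 = $282.699.
Total = 585.57 + 282.699 + 38 = 906.269 ≈ $906.27.

$906.27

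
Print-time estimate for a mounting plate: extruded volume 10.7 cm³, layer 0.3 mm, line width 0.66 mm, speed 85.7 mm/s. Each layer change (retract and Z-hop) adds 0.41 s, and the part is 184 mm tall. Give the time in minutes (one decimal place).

14.7 minutes

Bead cross-section: 0.3 × 0.66 → 0.198 mm².
Path length: 10700 mm³ / 0.198 mm² → 54040.4 mm.
Print-move time: 54040.4 / 85.7 → 630.6 s.
Layers = ⌈184/0.3⌉ = 614.
Non-print overhead: 614 × 0.41 → 251.74 s.
Altogether 630.6 + 251.74 = 882.34 s, i.e. 14.7 minutes.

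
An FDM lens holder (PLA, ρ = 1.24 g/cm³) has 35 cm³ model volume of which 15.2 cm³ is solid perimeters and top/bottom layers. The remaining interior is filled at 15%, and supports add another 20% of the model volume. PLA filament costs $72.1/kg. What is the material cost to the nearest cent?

$2.25

Volume inside the shell = 35 − 15.2 = 19.8 cm³.
Infill volume = 0.15 × 19.8 = 2.97 cm³.
Support = 0.20 × 35 = 7 cm³.
Total printed volume = 15.2 + 2.97 + 7, so 25.17 cm³.
Mass: 25.17 × 1.24 → 31.2108 g.
At $72.1/kg: 31.2108/1000 × 72.1 = $2.25.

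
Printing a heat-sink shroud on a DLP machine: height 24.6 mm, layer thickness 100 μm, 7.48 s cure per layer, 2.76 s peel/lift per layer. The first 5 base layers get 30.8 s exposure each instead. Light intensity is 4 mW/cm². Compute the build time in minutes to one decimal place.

43.9 minutes

Number of layers: 24.6 / 0.1 → 246 (rounded up).
Burn-in layers = 5 × (30.8 + 2.76) = 167.8 s.
Normal layers = 241 × (7.48 + 2.76) = 2467.84 s.
Sum: 167.8 + 2467.84 = 2635.64 s → 43.9 minutes.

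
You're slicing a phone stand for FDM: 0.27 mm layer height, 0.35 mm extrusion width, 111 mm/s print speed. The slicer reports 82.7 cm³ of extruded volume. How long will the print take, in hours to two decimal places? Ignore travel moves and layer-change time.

2.19 hours

Line area: 0.27 × 0.35 → 0.0945 mm².
Path length: 82700 mm³ / 0.0945 mm² → 875132.3 mm.
Time extruding: 875132.3 / 111 → 7884.1 s.
7884.1 s = 2.19 hours.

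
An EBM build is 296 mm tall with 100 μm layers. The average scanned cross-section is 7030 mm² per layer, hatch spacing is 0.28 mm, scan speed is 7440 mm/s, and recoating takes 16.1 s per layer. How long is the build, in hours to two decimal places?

Layers = ⌈296/0.1⌉ = 2960.
Hatch length per layer = 7030 / 0.28, so 25107.1 mm.
Per-layer scan time = 25107.1 / 7440, so 3.3746 s.
Time per layer = 3.3746 + 16.1 = 19.4746 s.
2960 layers × 19.4746 s/layer = 57644.816 s, i.e. 16.01 hours.

16.01 hours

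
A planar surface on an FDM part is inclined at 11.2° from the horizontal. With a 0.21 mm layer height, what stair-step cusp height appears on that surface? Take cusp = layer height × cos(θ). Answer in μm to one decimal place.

cos(11.2°) = 0.9810, so cusp = 0.21 × 0.9810 = 0.20601 mm → 206.0 μm.

206.0 μm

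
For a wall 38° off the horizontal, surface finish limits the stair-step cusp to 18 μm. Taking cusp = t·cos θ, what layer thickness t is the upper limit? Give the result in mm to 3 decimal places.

0.023 mm

Layer height = cusp / cos(38°) = 0.018 / 0.7880 = 0.023 mm.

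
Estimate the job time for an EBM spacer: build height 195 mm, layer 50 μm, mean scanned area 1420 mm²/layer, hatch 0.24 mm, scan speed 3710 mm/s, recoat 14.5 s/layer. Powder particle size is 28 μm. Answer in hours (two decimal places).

Number of layers: 195 / 0.05 → 3900 (rounded up).
Hatch length per layer = 1420 / 0.24, so 5916.7 mm.
Per-layer scan time = 5916.7 / 3710, so 1.5948 s.
Per-layer time = 1.5948 + 14.5, so 16.0948 s.
Build time = 3900 × 16.0948 = 62769.72 s = 17.44 hours.

17.44 hours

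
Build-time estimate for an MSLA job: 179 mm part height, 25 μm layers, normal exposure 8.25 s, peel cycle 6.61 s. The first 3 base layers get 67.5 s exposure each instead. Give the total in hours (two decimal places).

Number of layers: 179 / 0.025 → 7160 (rounded up).
Base layers = 3 × (67.5 + 6.61) = 222.33 s.
Regular layers = 7157 × (8.25 + 6.61), so 106353.02 s.
Total = 222.33 + 106353.02 = 106575.35 s = 29.60 hours.

29.60 hours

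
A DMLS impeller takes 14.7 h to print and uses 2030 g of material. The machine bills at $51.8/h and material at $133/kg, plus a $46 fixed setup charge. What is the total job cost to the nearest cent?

Machine cost = 51.8 × 14.7, so $761.46.
Feedstock cost = 133 × 2030/1000 = $269.99.
Total = 761.46 + 269.99 + 46 = $1077.45.

$1077.45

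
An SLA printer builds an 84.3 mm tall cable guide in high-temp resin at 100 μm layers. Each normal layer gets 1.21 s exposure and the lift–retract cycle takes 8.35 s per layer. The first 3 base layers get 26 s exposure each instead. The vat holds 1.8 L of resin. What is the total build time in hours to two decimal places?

Layers = ⌈84.3/0.1⌉ = 843.
Bottom layers = 3 × (26 + 8.35), so 103.05 s.
Remaining layers: 840 × (1.21 + 8.35) → 8030.4 s.
Sum: 103.05 + 8030.4 = 8133.45 s → 2.26 hours.

2.26 hours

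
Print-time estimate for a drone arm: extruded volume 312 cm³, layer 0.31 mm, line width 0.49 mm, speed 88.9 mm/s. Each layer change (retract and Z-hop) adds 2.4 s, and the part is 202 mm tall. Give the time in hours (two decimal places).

Bead cross-section = 0.31 × 0.49 = 0.1519 mm².
Toolpath length = 312 cm³ / 0.1519 mm² = 312000 / 0.1519 = 2053982.9 mm.
Print-move time = 2053982.9 / 88.9 = 23104.4 s.
Layers = ⌈202/0.31⌉ = 652.
Non-print overhead = 652 × 2.4 = 1564.8 s.
Altogether 23104.4 + 1564.8 = 24669.2 s, i.e. 6.85 hours.

6.85 hours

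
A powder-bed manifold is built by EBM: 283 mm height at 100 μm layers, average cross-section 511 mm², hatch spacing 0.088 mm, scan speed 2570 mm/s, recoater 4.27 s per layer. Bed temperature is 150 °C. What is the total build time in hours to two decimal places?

5.13 hours

Number of layers: 283 / 0.1 → 2830 (rounded up).
Scan path per layer = 511 / 0.088 = 5806.8 mm.
Per-layer scan time = 5806.8 / 2570, so 2.2595 s.
Time per layer = 2.2595 + 4.27 = 6.5295 s.
Build time = 2830 × 6.5295 = 18478.485 s = 5.13 hours.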